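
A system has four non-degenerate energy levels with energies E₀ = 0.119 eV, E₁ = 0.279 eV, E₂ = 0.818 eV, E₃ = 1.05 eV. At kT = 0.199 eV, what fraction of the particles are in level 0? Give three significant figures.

0.673

Eᵢ/kT = 0.59799, 1.4020, 4.1106, 5.2764.
Z = Σ e^(−Eᵢ/kT) = e^(−0.59799) + e^(−1.4020) + e^(−4.1106) + e^(−5.2764) = 0.54992 + 0.24610 + 0.016398 + 0.0051108 = 0.81753.
P₀ = e^(−E₀/kT) / Z = 0.54992/0.81753 = 0.673.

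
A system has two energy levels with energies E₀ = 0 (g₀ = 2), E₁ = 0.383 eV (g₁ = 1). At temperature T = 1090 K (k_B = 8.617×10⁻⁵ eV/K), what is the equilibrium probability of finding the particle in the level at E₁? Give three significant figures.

k_BT = 8.617×10⁻⁵ × 1090 K = 0.093925 eV.
Eᵢ/kT = 0, 4.0777.
Z = Σ gᵢe^(−Eᵢ/kT) = 2·e^(−0) + 1·e^(−4.0777) = 2.0000 + 0.016946 = 2.0169.
P₁ = g₁ e^(−E₁/kT) / Z = 0.016946/2.0169 = 0.00840.

0.00840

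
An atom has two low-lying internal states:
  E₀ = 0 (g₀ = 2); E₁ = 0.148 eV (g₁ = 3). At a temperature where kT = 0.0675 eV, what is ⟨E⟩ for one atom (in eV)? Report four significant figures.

0.02123 eV

Eᵢ/kT = 0, 2.19259.
Z = Σ gᵢe^(−Eᵢ/kT) = 2·e^(−0) + 3·e^(−2.19259) = 2.00000 + 0.334882 = 2.33488.
⟨E⟩ = Σ Eᵢ gᵢe^(−Eᵢ/kT) / Z = (0·2.00000 + 0.148·0.334882) / 2.33488 = 0.02123 eV.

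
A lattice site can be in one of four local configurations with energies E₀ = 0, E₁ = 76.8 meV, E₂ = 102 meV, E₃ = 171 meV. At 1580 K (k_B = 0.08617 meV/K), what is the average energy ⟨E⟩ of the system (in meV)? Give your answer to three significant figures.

60.4 meV

k_BT = 0.08617 × 1580 K = 136.15 meV.
Eᵢ/kT = 0, 0.56408, 0.74917, 1.2560.
Z = Σ e^(−Eᵢ/kT) = e^(−0) + e^(−0.56408) + e^(−0.74917) + e^(−1.2560) = 1.0000 + 0.56888 + 0.47276 + 0.28479 = 2.3264.
⟨E⟩ = Σ Eᵢ e^(−Eᵢ/kT) / Z = (0·1.0000 + 76.8·0.56888 + 102·0.47276 + 171·0.28479) / 2.3264 = 60.4 meV.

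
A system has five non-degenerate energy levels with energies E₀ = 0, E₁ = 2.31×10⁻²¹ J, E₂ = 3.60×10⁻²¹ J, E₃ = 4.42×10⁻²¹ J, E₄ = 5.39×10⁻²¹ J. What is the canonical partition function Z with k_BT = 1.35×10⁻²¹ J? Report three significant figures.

Eᵢ/kT = 0, 1.7111, 2.6667, 3.2741, 3.9926.
Z = Σ e^(−Eᵢ/kT) = e^(−0) + e^(−1.7111) + e^(−2.6667) + e^(−3.2741) + e^(−3.9926) = 1.0000 + 0.18067 + 0.069481 + 0.037851 + 0.018452 = 1.3065.

Z = 1.31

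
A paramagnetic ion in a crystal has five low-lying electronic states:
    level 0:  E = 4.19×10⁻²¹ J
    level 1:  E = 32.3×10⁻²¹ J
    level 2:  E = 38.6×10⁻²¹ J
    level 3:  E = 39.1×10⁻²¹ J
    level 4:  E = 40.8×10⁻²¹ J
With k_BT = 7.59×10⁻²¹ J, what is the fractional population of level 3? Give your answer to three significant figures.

0.00955

Eᵢ/kT = 0.55204, 4.2556, 5.0856, 5.1515, 5.3755.
Z = Σ e^(−Eᵢ/kT) = e^(−0.55204) + e^(−4.2556) + e^(−5.0856) + e^(−5.1515) + e^(−5.3755) = 0.57577 + 0.014185 + 0.0061852 + 0.0057907 + 0.0046286 = 0.60656.
P₃ = e^(−E₃/kT) / Z = 0.0057907/0.60656 = 0.00955.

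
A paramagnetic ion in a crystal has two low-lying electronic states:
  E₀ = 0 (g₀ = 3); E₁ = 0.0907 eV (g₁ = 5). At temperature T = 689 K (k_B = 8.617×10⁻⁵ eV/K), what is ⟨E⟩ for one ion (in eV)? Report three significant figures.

0.0241 eV

k_BT = 8.617×10⁻⁵ × 689 K = 0.059371 eV.
Eᵢ/kT = 0, 1.5277.
Z = Σ gᵢe^(−Eᵢ/kT) = 3·e^(−0) + 5·e^(−1.5277) = 3.0000 + 1.0852 = 4.0852.
⟨E⟩ = Σ Eᵢ gᵢe^(−Eᵢ/kT) / Z = (0·3.0000 + 0.0907·1.0852) / 4.0852 = 0.0241 eV.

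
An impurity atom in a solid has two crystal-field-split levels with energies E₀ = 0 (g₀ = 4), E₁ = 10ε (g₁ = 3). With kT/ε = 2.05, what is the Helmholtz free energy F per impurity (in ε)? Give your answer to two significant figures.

-2.9 ε

Eᵢ/kT = 0, 4.878.
Z = Σ gᵢe^(−Eᵢ/kT) = 4·e^(−0) + 3·e^(−4.878) = 4.000 + 0.02284 = 4.023.
F = −kT ln Z = −2.05 × ln(4.023) = −2.05 × 1.392 = -2.9 ε.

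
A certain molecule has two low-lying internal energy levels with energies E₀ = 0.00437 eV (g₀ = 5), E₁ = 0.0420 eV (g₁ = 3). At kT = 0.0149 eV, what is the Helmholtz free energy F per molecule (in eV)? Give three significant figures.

-0.0203 eV

Eᵢ/kT = 0.29329, 2.8188.
Z = Σ gᵢe^(−Eᵢ/kT) = 5·e^(−0.29329) + 3·e^(−2.8188) = 3.7290 + 0.17903 = 3.9080.
F = −kT ln Z = −0.0149 × ln(3.9080) = −0.0149 × 1.3630 = -0.0203 eV.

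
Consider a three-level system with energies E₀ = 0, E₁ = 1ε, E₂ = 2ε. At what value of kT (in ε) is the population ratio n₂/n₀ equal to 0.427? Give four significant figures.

n₂/n₀ = exp[−(E₂−E₀)/kT] = 0.427.
⇒ (E₂−E₀)/kT = ln(1/0.427) = ln(2.34192) = 0.850971.
kT = 2ε / 0.850971 = 2.350 ε.

2.350 ε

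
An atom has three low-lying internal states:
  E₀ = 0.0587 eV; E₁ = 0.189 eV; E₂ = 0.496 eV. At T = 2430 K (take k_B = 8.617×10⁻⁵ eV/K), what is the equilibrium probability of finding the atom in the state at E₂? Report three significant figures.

k_BT = 8.617×10⁻⁵ × 2430 K = 0.20939 eV.
Eᵢ/kT = 0.28034, 0.90262, 2.3688.
Z = Σ e^(−Eᵢ/kT) = e^(−0.28034) + e^(−0.90262) + e^(−2.3688) = 0.75553 + 0.40551 + 0.093593 = 1.2546.
P₂ = e^(−E₂/kT) / Z = 0.093593/1.2546 = 0.0746.

0.0746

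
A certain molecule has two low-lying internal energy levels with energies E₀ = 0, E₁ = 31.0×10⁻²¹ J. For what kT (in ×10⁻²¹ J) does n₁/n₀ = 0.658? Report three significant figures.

n₁/n₀ = exp[−(E₁−E₀)/kT] = 0.658.
⇒ (E₁−E₀)/kT = ln(1/0.658) = ln(1.5198) = 0.41858.
kT = 31.0 ×10⁻²¹ J / 0.41858 = 74.1 ×10⁻²¹ J.

74.1 ×10⁻²¹ J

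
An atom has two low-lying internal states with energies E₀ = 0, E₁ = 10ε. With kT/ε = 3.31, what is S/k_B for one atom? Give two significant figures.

0.19

Eᵢ/kT = 0, 3.021.
Z = Σ e^(−Eᵢ/kT) = e^(−0) + e^(−3.021) = 1.000 + 0.04875 = 1.049.
⟨E⟩ = Σ EᵢPᵢ = 0.4647 ε.
S/k_B = ln Z + ⟨E⟩/kT = ln(1.049) + 0.4647/3.31 = 0.04784 + 0.1404 = 0.19.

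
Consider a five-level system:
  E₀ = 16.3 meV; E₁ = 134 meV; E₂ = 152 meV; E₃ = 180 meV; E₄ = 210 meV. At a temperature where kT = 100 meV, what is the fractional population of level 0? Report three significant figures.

0.525

Eᵢ/kT = 0.16300, 1.3400, 1.5200, 1.8000, 2.1000.
Z = Σ e^(−Eᵢ/kT) = e^(−0.16300) + e^(−1.3400) + e^(−1.5200) + e^(−1.8000) + e^(−2.1000) = 0.84959 + 0.26185 + 0.21871 + 0.16530 + 0.12246 = 1.6179.
P₀ = e^(−E₀/kT) / Z = 0.84959/1.6179 = 0.525.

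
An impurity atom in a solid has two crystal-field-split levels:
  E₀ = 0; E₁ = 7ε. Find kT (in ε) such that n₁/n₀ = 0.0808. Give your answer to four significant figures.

n₁/n₀ = exp[−(E₁−E₀)/kT] = 0.0808.
⇒ (E₁−E₀)/kT = ln(1/0.0808) = ln(12.3762) = 2.51578.
kT = 7ε / 2.51578 = 2.782 ε.

2.782 ε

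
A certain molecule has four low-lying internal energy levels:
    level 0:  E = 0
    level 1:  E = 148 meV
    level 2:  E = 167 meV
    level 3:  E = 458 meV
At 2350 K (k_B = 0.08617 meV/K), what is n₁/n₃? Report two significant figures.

k_BT = 0.08617 × 2350 K = 202.5 meV.
n₁/n₃ = exp[−(E₁−E₃)/kT] = exp(−(-310 meV)/(202.5 meV)) = exp(1.531) = 4.6.

4.6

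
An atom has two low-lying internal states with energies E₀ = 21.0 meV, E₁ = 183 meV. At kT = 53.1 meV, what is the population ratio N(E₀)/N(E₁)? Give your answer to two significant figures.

21

n₀/n₁ = exp[−(E₀−E₁)/kT] = exp(−(-162.0 meV)/(53.1 meV)) = exp(3.051) = 21.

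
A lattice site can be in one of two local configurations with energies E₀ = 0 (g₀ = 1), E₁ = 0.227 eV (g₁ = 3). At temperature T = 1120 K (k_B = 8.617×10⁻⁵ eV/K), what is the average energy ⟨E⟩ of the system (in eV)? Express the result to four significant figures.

0.05042 eV

k_BT = 8.617×10⁻⁵ × 1120 K = 0.0965104 eV.
Eᵢ/kT = 0, 2.35208.
Z = Σ gᵢe^(−Eᵢ/kT) = 1·e^(−0) + 3·e^(−2.35208) = 1.00000 + 0.285513 = 1.28551.
⟨E⟩ = Σ Eᵢ gᵢe^(−Eᵢ/kT) / Z = (0·1.00000 + 0.227·0.285513) / 1.28551 = 0.05042 eV.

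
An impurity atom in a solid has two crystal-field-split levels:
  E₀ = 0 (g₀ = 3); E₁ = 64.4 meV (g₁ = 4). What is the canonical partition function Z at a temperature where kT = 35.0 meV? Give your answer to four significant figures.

Z = 3.635

Eᵢ/kT = 0, 1.84000.
Z = Σ gᵢe^(−Eᵢ/kT) = 3·e^(−0) + 4·e^(−1.84000) = 3.00000 + 0.635270 = 3.63527.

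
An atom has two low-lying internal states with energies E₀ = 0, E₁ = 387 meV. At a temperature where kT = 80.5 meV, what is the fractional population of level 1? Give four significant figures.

Eᵢ/kT = 0, 4.80745.
Z = Σ e^(−Eᵢ/kT) = e^(−0) + e^(−4.80745) = 1.00000 + 0.00816866 = 1.00817.
P₁ = e^(−E₁/kT) / Z = 0.00816866/1.00817 = 0.008102.

0.008102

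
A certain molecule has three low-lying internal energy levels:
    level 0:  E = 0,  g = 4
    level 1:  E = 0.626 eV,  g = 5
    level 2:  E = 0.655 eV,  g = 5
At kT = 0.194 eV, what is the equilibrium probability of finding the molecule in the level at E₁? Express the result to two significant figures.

0.045

Eᵢ/kT = 0, 3.227, 3.376.
Z = Σ gᵢe^(−Eᵢ/kT) = 4·e^(−0) + 5·e^(−3.227) + 5·e^(−3.376) = 4.000 + 0.1984 + 0.1709 = 4.369.
P₁ = g₁ e^(−E₁/kT) / Z = 0.1984/4.369 = 0.045.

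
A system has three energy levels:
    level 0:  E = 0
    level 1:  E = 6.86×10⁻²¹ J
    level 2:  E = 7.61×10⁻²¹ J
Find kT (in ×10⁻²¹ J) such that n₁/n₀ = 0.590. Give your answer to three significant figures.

n₁/n₀ = exp[−(E₁−E₀)/kT] = 0.590.
⇒ (E₁−E₀)/kT = ln(1/0.590) = ln(1.6949) = 0.52762.
kT = 6.86 ×10⁻²¹ J / 0.52762 = 13.0 ×10⁻²¹ J.

13.0 ×10⁻²¹ J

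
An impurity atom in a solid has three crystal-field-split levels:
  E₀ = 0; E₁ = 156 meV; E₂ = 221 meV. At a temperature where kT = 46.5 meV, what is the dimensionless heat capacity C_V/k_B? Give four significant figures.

Eᵢ/kT = 0, 3.35484, 4.75269.
Z = Σ e^(−Eᵢ/kT) = e^(−0) + e^(−3.35484) + e^(−4.75269) = 1.00000 + 0.0349150 + 0.00862845 = 1.04354.
⟨E⟩ = 7.04681 meV, ⟨E²⟩ = 1218.08 meV².
C_V/k_B = (⟨E²⟩ − ⟨E⟩²)/(kT)² = (1218.08 − 49.6575)/2162.25 = 0.5404.

0.5404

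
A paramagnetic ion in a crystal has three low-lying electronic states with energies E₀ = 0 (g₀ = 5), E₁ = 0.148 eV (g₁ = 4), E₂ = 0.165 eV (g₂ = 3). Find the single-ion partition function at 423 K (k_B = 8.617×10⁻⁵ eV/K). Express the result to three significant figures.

k_BT = 8.617×10⁻⁵ × 423 K = 0.036450 eV.
Eᵢ/kT = 0, 4.0604, 4.5267.
Z = Σ gᵢe^(−Eᵢ/kT) = 5·e^(−0) + 4·e^(−4.0604) + 3·e^(−4.5267) = 5.0000 + 0.068968 + 0.032449 = 5.1014.

Z = 5.10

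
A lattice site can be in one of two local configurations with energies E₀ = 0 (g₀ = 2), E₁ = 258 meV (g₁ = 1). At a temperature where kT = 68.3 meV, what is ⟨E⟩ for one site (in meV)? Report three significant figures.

2.92 meV

Eᵢ/kT = 0, 3.7775.
Z = Σ gᵢe^(−Eᵢ/kT) = 2·e^(−0) + 1·e^(−3.7775) = 2.0000 + 0.022880 = 2.0229.
⟨E⟩ = Σ Eᵢ gᵢe^(−Eᵢ/kT) / Z = (0·2.0000 + 258·0.022880) / 2.0229 = 2.92 meV.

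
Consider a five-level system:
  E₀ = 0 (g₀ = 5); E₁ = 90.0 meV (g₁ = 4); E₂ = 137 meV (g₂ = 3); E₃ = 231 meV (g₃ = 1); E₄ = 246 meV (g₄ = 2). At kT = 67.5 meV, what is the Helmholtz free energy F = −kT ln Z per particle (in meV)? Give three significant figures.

Eᵢ/kT = 0, 1.3333, 2.0296, 3.4222, 3.6444.
Z = Σ gᵢe^(−Eᵢ/kT) = 5·e^(−0) + 4·e^(−1.3333) + 3·e^(−2.0296) + 1·e^(−3.4222) + 2·e^(−3.6444) = 5.0000 + 1.0544 + 0.39416 + 0.032641 + 0.052274 = 6.5335.
F = −kT ln Z = −67.5 × ln(6.5335) = −67.5 × 1.8769 = -127 meV.

-127 meV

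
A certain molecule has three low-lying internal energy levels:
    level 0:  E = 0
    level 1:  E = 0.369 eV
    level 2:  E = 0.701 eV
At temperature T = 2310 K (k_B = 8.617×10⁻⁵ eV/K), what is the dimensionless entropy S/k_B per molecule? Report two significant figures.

k_BT = 8.617×10⁻⁵ × 2310 K = 0.1991 eV.
Eᵢ/kT = 0, 1.853, 3.521.
Z = Σ e^(−Eᵢ/kT) = e^(−0) + e^(−1.853) + e^(−3.521) = 1.000 + 0.1568 + 0.02957 = 1.186.
⟨E⟩ = Σ EᵢPᵢ = 0.06626 eV.
S/k_B = ln Z + ⟨E⟩/kT = ln(1.186) + 0.06626/0.1991 = 0.1706 + 0.3328 = 0.50.

0.50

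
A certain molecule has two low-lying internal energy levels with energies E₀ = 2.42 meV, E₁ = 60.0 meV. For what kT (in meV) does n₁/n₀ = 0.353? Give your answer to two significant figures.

n₁/n₀ = exp[−(E₁−E₀)/kT] = 0.353.
⇒ (E₁−E₀)/kT = ln(1/0.353) = ln(2.833) = 1.041.
kT = 57.58 meV / 1.041 = 55 meV.

55 meV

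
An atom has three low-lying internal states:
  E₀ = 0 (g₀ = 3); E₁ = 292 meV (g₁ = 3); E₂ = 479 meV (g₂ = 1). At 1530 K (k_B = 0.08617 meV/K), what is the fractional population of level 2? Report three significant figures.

0.00788

k_BT = 0.08617 × 1530 K = 131.84 meV.
Eᵢ/kT = 0, 2.2148, 3.6332.
Z = Σ gᵢe^(−Eᵢ/kT) = 3·e^(−0) + 3·e^(−2.2148) + 1·e^(−3.6332) = 3.0000 + 0.32753 + 0.026431 = 3.3540.
P₂ = g₂ e^(−E₂/kT) / Z = 0.026431/3.3540 = 0.00788.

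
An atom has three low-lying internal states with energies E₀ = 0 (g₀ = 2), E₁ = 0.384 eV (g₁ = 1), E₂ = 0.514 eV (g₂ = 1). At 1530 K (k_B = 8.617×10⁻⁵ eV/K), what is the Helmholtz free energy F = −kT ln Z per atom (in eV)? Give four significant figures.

-0.09621 eV

k_BT = 8.617×10⁻⁵ × 1530 K = 0.131840 eV.
Eᵢ/kT = 0, 2.91262, 3.89867.
Z = Σ gᵢe^(−Eᵢ/kT) = 2·e^(−0) + 1·e^(−2.91262) + 1·e^(−3.89867) = 2.00000 + 0.0543332 + 0.0202689 = 2.07460.
F = −kT ln Z = −0.131840 × ln(2.07460) = −0.131840 × 0.729768 = -0.09621 eV.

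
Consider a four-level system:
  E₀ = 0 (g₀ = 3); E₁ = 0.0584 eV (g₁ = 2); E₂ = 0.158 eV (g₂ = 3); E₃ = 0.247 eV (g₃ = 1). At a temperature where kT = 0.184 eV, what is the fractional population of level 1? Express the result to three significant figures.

0.243

Eᵢ/kT = 0, 0.31739, 0.85870, 1.3424.
Z = Σ gᵢe^(−Eᵢ/kT) = 3·e^(−0) + 2·e^(−0.31739) + 3·e^(−0.85870) + 1·e^(−1.3424) = 3.0000 + 1.4561 + 1.2711 + 0.26122 = 5.9884.
P₁ = g₁ e^(−E₁/kT) / Z = 1.4561/5.9884 = 0.243.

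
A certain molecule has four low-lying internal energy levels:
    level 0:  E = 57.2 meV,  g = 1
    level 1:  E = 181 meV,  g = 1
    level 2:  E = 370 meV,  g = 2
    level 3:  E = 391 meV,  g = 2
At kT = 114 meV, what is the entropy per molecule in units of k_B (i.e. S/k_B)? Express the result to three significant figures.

Eᵢ/kT = 0.50175, 1.5877, 3.2456, 3.4298.
Z = Σ gᵢe^(−Eᵢ/kT) = 1·e^(−0.50175) + 1·e^(−1.5877) + 2·e^(−3.2456) + 2·e^(−3.4298) = 0.60547 + 0.20440 + 0.077890 + 0.064787 = 0.95255.
⟨E⟩ = Σ EᵢPᵢ = 132.05 meV.
S/k_B = ln Z + ⟨E⟩/kT = ln(0.95255) + 132.05/114 = -0.048613 + 1.1583 = 1.11.

1.11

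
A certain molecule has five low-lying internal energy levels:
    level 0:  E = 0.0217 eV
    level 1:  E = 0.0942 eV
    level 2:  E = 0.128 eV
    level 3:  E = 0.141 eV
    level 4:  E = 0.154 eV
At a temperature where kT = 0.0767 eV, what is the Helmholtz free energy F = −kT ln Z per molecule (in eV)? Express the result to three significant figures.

-0.0325 eV

Eᵢ/kT = 0.28292, 1.2282, 1.6688, 1.8383, 2.0078.
Z = Σ e^(−Eᵢ/kT) = e^(−0.28292) + e^(−1.2282) + e^(−1.6688) + e^(−1.8383) + e^(−2.0078) = 0.75358 + 0.29282 + 0.18847 + 0.15909 + 0.13428 = 1.5282.
F = −kT ln Z = −0.0767 × ln(1.5282) = −0.0767 × 0.42409 = -0.0325 eV.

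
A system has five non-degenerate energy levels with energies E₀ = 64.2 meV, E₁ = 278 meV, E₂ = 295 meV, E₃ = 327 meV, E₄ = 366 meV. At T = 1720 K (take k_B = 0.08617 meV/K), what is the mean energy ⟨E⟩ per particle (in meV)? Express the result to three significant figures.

k_BT = 0.08617 × 1720 K = 148.21 meV.
Eᵢ/kT = 0.43317, 1.8757, 1.9904, 2.2063, 2.4695.
Z = Σ e^(−Eᵢ/kT) = e^(−0.43317) + e^(−1.8757) + e^(−1.9904) + e^(−2.2063) + e^(−2.4695) = 0.64845 + 0.15325 + 0.13664 + 0.11011 + 0.084627 = 1.1331.
⟨E⟩ = Σ Eᵢ e^(−Eᵢ/kT) / Z = (64.2·0.64845 + 278·0.15325 + 295·0.13664 + 327·0.11011 + 366·0.084627) / 1.1331 = 169 meV.

169 meV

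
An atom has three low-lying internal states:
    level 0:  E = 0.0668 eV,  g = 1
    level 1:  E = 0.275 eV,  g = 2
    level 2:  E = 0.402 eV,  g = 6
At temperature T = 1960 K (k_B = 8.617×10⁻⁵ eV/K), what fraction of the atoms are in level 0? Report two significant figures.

0.42

k_BT = 8.617×10⁻⁵ × 1960 K = 0.1689 eV.
Eᵢ/kT = 0.3955, 1.628, 2.380.
Z = Σ gᵢe^(−Eᵢ/kT) = 1·e^(−0.3955) + 2·e^(−1.628) + 6·e^(−2.380) = 0.6733 + 0.3926 + 0.5553 = 1.621.
P₀ = g₀ e^(−E₀/kT) / Z = 0.6733/1.621 = 0.42.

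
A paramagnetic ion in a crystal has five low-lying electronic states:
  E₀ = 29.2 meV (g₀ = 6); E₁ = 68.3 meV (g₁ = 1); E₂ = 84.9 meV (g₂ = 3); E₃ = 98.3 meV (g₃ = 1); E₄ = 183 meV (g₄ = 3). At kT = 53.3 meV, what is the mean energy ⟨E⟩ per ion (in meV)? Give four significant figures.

Eᵢ/kT = 0.547842, 1.28143, 1.59287, 1.84428, 3.43340.
Z = Σ gᵢe^(−Eᵢ/kT) = 6·e^(−0.547842) + 1·e^(−1.28143) + 3·e^(−1.59287) + 1·e^(−1.84428) + 3·e^(−3.43340) = 3.46918 + 0.277640 + 0.610024 + 0.158139 + 0.0968310 = 4.61181.
⟨E⟩ = Σ Eᵢ gᵢe^(−Eᵢ/kT) / Z = (29.2·3.46918 + 68.3·0.277640 + 84.9·0.610024 + 98.3·0.158139 + 183·0.0968310) / 4.61181 = 44.52 meV.

44.52 meV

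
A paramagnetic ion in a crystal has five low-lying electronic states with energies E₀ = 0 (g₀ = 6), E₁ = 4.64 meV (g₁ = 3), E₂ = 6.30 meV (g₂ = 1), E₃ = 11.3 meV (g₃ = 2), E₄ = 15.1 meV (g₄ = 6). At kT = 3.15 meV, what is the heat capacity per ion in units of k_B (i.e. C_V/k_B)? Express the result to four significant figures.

Eᵢ/kT = 0, 1.47302, 2.00000, 3.58730, 4.79365.
Z = Σ gᵢe^(−Eᵢ/kT) = 6·e^(−0) + 3·e^(−1.47302) + 1·e^(−2.00000) + 2·e^(−3.58730) + 6·e^(−4.79365) = 6.00000 + 0.687696 + 0.135335 + 0.0553459 + 0.0496930 = 6.92807.
⟨E⟩ = 0.782223 meV, ⟨E²⟩ = 5.56791 meV².
C_V/k_B = (⟨E²⟩ − ⟨E⟩²)/(kT)² = (5.56791 − 0.611873)/9.92250 = 0.4995.

0.4995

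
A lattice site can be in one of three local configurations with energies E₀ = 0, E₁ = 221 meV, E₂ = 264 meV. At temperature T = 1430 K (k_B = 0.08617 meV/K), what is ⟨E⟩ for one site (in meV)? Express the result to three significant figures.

k_BT = 0.08617 × 1430 K = 123.22 meV.
Eᵢ/kT = 0, 1.7935, 2.1425.
Z = Σ e^(−Eᵢ/kT) = e^(−0) + e^(−1.7935) + e^(−2.1425) = 1.0000 + 0.16638 + 0.11736 = 1.2837.
⟨E⟩ = Σ Eᵢ e^(−Eᵢ/kT) / Z = (0·1.0000 + 221·0.16638 + 264·0.11736) / 1.2837 = 52.8 meV.

52.8 meV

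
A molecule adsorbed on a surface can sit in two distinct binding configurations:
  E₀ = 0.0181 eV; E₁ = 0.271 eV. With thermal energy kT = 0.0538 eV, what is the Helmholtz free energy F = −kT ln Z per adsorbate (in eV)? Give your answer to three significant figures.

0.0176 eV

Eᵢ/kT = 0.33643, 5.0372.
Z = Σ e^(−Eᵢ/kT) = e^(−0.33643) + e^(−5.0372) = 0.71432 + 0.0064919 = 0.72081.
F = −kT ln Z = −0.0538 × ln(0.72081) = −0.0538 × -0.32738 = 0.0176 eV.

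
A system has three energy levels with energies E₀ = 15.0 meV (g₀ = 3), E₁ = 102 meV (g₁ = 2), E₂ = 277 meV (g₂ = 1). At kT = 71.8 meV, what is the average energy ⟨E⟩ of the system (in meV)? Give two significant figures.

Eᵢ/kT = 0.2089, 1.421, 3.858.
Z = Σ gᵢe^(−Eᵢ/kT) = 3·e^(−0.2089) + 2·e^(−1.421) + 1·e^(−3.858) = 2.434 + 0.4829 + 0.02111 = 2.938.
⟨E⟩ = Σ Eᵢ gᵢe^(−Eᵢ/kT) / Z = (15.0·2.434 + 102·0.4829 + 277·0.02111) / 2.938 = 31 meV.

31 meV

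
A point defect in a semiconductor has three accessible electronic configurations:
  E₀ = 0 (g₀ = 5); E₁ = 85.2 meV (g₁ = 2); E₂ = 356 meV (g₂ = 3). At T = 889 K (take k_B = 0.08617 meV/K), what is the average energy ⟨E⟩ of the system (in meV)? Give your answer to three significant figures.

11.7 meV

k_BT = 0.08617 × 889 K = 76.605 meV.
Eᵢ/kT = 0, 1.1122, 4.6472.
Z = Σ gᵢe^(−Eᵢ/kT) = 5·e^(−0) + 2·e^(−1.1122) + 3·e^(−4.6472) = 5.0000 + 0.65767 + 0.028765 = 5.6864.
⟨E⟩ = Σ Eᵢ gᵢe^(−Eᵢ/kT) / Z = (0·5.0000 + 85.2·0.65767 + 356·0.028765) / 5.6864 = 11.7 meV.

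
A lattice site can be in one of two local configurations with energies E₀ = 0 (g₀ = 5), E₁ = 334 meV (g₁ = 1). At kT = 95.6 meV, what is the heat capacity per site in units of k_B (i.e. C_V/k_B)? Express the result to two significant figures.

0.073

Eᵢ/kT = 0, 3.494.
Z = Σ gᵢe^(−Eᵢ/kT) = 5·e^(−0) + 1·e^(−3.494) = 5.000 + 0.03038 = 5.030.
⟨E⟩ = 2.017 meV, ⟨E²⟩ = 673.8 meV².
C_V/k_B = (⟨E²⟩ − ⟨E⟩²)/(kT)² = (673.8 − 4.068)/9139 = 0.073.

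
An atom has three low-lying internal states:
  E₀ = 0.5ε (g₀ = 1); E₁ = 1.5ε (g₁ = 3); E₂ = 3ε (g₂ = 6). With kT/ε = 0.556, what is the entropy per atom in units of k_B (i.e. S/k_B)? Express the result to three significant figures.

1.21

Eᵢ/kT = 0.89928, 2.6978, 5.3957.
Z = Σ gᵢe^(−Eᵢ/kT) = 1·e^(−0.89928) + 3·e^(−2.6978) + 6·e^(−5.3957) = 0.40686 + 0.20206 + 0.027216 = 0.63614.
⟨E⟩ = Σ EᵢPᵢ = 0.92459 ε.
S/k_B = ln Z + ⟨E⟩/kT = ln(0.63614) + 0.92459/0.556 = -0.45234 + 1.6629 = 1.21.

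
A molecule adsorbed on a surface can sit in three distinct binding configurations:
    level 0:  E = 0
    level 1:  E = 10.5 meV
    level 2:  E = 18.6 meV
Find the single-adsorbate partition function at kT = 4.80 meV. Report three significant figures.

Eᵢ/kT = 0, 2.1875, 3.8750.
Z = Σ e^(−Eᵢ/kT) = e^(−0) + e^(−2.1875) + e^(−3.8750) = 1.0000 + 0.11220 + 0.020754 = 1.1330.

Z = 1.13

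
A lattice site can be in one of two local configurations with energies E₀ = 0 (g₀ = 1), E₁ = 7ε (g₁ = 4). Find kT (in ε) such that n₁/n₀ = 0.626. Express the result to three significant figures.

3.77 ε

n₁/n₀ = (g₁/g₀) exp[−(E₁−E₀)/kT] = 0.626.
⇒ (E₁−E₀)/kT = ln((4/1)/0.626) = ln(6.3898) = 1.8547.
kT = 7ε / 1.8547 = 3.77 ε.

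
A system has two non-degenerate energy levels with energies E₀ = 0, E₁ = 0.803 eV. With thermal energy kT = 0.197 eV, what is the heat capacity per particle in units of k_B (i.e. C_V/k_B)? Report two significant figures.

0.27

Eᵢ/kT = 0, 4.076.
Z = Σ e^(−Eᵢ/kT) = e^(−0) + e^(−4.076) = 1.000 + 0.01698 = 1.017.
⟨E⟩ = 0.01341 eV, ⟨E²⟩ = 0.01077 eV².
C_V/k_B = (⟨E²⟩ − ⟨E⟩²)/(kT)² = (0.01077 − 0.0001798)/0.03881 = 0.27.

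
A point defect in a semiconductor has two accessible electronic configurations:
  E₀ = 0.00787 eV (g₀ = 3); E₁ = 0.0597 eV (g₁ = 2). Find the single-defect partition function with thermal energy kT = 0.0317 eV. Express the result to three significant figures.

Eᵢ/kT = 0.24826, 1.8833.
Z = Σ gᵢe^(−Eᵢ/kT) = 3·e^(−0.24826) + 2·e^(−1.8833) = 2.3405 + 0.30417 = 2.6447.

Z = 2.64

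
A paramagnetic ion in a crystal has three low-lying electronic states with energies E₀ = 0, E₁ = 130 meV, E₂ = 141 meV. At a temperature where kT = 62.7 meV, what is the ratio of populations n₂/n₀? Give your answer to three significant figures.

0.106

n₂/n₀ = exp[−(E₂−E₀)/kT] = exp(−(141 meV)/(62.7 meV)) = exp(-2.2488) = 0.106.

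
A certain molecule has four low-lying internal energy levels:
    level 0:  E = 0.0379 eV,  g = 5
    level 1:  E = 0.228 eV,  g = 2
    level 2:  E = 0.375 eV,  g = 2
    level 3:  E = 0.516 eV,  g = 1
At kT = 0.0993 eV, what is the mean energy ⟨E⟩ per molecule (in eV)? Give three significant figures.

Eᵢ/kT = 0.38167, 2.2961, 3.7764, 5.1964.
Z = Σ gᵢe^(−Eᵢ/kT) = 5·e^(−0.38167) + 2·e^(−2.2961) + 2·e^(−3.7764) + 1·e^(−5.1964) = 3.4136 + 0.20130 + 0.045810 + 0.0055365 = 3.6662.
⟨E⟩ = Σ Eᵢ gᵢe^(−Eᵢ/kT) / Z = (0.0379·3.4136 + 0.228·0.20130 + 0.375·0.045810 + 0.516·0.0055365) / 3.6662 = 0.0533 eV.

0.0533 eV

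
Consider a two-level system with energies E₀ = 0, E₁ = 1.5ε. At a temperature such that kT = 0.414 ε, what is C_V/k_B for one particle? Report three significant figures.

Eᵢ/kT = 0, 3.6232.
Z = Σ e^(−Eᵢ/kT) = e^(−0) + e^(−3.6232) = 1.0000 + 0.026697 = 1.0267.
⟨E⟩ = 0.039004 ε, ⟨E²⟩ = 0.058506 ε².
C_V/k_B = (⟨E²⟩ − ⟨E⟩²)/(kT)² = (0.058506 − 0.0015213)/0.17140 = 0.332.

0.332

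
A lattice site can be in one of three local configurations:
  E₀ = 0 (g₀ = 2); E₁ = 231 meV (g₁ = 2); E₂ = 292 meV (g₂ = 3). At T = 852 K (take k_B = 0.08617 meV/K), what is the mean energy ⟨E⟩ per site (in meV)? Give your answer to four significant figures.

16.94 meV

k_BT = 0.08617 × 852 K = 73.4168 meV.
Eᵢ/kT = 0, 3.14642, 3.97729.
Z = Σ gᵢe^(−Eᵢ/kT) = 2·e^(−0) + 2·e^(−3.14642) + 3·e^(−3.97729) = 2.00000 + 0.0860116 + 0.0562090 = 2.14222.
⟨E⟩ = Σ Eᵢ gᵢe^(−Eᵢ/kT) / Z = (0·2.00000 + 231·0.0860116 + 292·0.0562090) / 2.14222 = 16.94 meV.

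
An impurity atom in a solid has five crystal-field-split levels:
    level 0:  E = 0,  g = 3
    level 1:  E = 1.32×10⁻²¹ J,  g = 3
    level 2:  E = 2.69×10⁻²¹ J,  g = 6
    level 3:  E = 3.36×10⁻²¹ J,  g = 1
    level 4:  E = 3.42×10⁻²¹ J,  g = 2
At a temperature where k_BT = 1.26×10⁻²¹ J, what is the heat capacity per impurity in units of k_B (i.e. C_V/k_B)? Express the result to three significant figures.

Eᵢ/kT = 0, 1.0476, 2.1349, 2.6667, 2.7143.
Z = Σ gᵢe^(−Eᵢ/kT) = 3·e^(−0) + 3·e^(−1.0476) + 6·e^(−2.1349) + 1·e^(−2.6667) + 2·e^(−2.7143) = 3.0000 + 1.0523 + 0.70954 + 0.069481 + 0.13250 = 4.9638.
⟨E⟩ = 0.80267, ⟨E²⟩ = 1.8740.
C_V/k_B = (⟨E²⟩ − ⟨E⟩²)/(kT)² = (1.8740 − 0.64428)/1.5876 = 0.775.

0.775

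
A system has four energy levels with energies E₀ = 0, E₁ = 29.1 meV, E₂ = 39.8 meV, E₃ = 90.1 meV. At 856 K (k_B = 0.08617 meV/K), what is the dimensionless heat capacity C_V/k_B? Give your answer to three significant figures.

0.144

k_BT = 0.08617 × 856 K = 73.762 meV.
Eᵢ/kT = 0, 0.39451, 0.53957, 1.2215.
Z = Σ e^(−Eᵢ/kT) = e^(−0) + e^(−0.39451) + e^(−0.53957) + e^(−1.2215) = 1.0000 + 0.67401 + 0.58300 + 0.29479 = 2.5518.
⟨E⟩ = 27.188 meV, ⟨E²⟩ = 1523.4 meV².
C_V/k_B = (⟨E²⟩ − ⟨E⟩²)/(kT)² = (1523.4 − 739.19)/5440.8 = 0.144.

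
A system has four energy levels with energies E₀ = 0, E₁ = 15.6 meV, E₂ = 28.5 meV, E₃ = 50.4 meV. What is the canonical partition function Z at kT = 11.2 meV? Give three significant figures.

Eᵢ/kT = 0, 1.3929, 2.5446, 4.5000.
Z = Σ e^(−Eᵢ/kT) = e^(−0) + e^(−1.3929) + e^(−2.5446) + e^(−4.5000) = 1.0000 + 0.24835 + 0.078504 + 0.011109 = 1.3380.

Z = 1.34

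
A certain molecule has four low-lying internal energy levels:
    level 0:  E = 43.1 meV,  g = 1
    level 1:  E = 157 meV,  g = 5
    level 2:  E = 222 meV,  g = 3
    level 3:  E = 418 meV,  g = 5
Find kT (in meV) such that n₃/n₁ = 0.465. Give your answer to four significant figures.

340.9 meV

n₃/n₁ = (g₃/g₁) exp[−(E₃−E₁)/kT] = 0.465.
⇒ (E₃−E₁)/kT = ln((5/5)/0.465) = ln(2.15054) = 0.765719.
kT = 261 meV / 0.765719 = 340.9 meV.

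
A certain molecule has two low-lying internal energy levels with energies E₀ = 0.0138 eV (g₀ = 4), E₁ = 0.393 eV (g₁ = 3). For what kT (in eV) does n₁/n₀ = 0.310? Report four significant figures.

n₁/n₀ = (g₁/g₀) exp[−(E₁−E₀)/kT] = 0.310.
⇒ (E₁−E₀)/kT = ln((3/4)/0.310) = ln(2.41935) = 0.883499.
kT = 0.3792 eV / 0.883499 = 0.4292 eV.

0.4292 eV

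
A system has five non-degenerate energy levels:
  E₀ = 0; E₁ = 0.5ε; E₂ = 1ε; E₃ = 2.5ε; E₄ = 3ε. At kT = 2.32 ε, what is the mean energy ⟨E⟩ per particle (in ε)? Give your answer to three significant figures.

0.888 ε

Eᵢ/kT = 0, 0.21552, 0.43103, 1.0776, 1.2931.
Z = Σ e^(−Eᵢ/kT) = e^(−0) + e^(−0.21552) + e^(−0.43103) + e^(−1.0776) + e^(−1.2931) = 1.0000 + 0.80612 + 0.64984 + 0.34041 + 0.27442 = 3.0708.
⟨E⟩ = Σ Eᵢ e^(−Eᵢ/kT) / Z = (0·1.0000 + 0.5·0.80612 + 1·0.64984 + 2.5·0.34041 + 3·0.27442) / 3.0708 = 0.888 ε.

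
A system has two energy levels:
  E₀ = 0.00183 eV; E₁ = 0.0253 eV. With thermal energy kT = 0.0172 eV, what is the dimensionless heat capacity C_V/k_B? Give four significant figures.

0.3018

Eᵢ/kT = 0.106395, 1.47093.
Z = Σ e^(−Eᵢ/kT) = e^(−0.106395) + e^(−1.47093) = 0.899069 + 0.229712 = 1.12878.
⟨E⟩ = 0.00660626 eV, ⟨E²⟩ = 0.000132929 eV².
C_V/k_B = (⟨E²⟩ − ⟨E⟩²)/(kT)² = (0.000132929 − 0.0000436427)/0.000295840 = 0.3018.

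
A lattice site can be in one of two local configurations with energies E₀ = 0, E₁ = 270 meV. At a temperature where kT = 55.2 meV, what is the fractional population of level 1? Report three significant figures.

Eᵢ/kT = 0, 4.8913.
Z = Σ e^(−Eᵢ/kT) = e^(−0) + e^(−4.8913) = 1.0000 + 0.0075117 = 1.0075.
P₁ = e^(−E₁/kT) / Z = 0.0075117/1.0075 = 0.00746.

0.00746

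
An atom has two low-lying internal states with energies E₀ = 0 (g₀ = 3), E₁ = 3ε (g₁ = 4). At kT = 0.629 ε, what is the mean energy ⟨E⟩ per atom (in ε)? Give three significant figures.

Eᵢ/kT = 0, 4.7695.
Z = Σ gᵢe^(−Eᵢ/kT) = 3·e^(−0) + 4·e^(−4.7695) = 3.0000 + 0.033938 = 3.0339.
⟨E⟩ = Σ Eᵢ gᵢe^(−Eᵢ/kT) / Z = (0·3.0000 + 3·0.033938) / 3.0339 = 0.0336 ε.

0.0336 ε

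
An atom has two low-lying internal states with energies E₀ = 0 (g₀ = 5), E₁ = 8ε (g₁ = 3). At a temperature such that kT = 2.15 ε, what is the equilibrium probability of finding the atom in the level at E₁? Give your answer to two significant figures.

Eᵢ/kT = 0, 3.721.
Z = Σ gᵢe^(−Eᵢ/kT) = 5·e^(−0) + 3·e^(−3.721) = 5.000 + 0.07263 = 5.073.
P₁ = g₁ e^(−E₁/kT) / Z = 0.07263/5.073 = 0.014.

0.014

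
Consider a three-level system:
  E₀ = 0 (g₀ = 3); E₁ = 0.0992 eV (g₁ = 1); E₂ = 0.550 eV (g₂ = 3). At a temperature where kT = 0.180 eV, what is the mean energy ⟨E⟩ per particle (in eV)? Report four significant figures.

Eᵢ/kT = 0, 0.551111, 3.05556.
Z = Σ gᵢe^(−Eᵢ/kT) = 3·e^(−0) + 1·e^(−0.551111) + 3·e^(−3.05556) = 3.00000 + 0.576309 + 0.141289 = 3.71760.
⟨E⟩ = Σ Eᵢ gᵢe^(−Eᵢ/kT) / Z = (0·3.00000 + 0.0992·0.576309 + 0.550·0.141289) / 3.71760 = 0.03628 eV.

0.03628 eV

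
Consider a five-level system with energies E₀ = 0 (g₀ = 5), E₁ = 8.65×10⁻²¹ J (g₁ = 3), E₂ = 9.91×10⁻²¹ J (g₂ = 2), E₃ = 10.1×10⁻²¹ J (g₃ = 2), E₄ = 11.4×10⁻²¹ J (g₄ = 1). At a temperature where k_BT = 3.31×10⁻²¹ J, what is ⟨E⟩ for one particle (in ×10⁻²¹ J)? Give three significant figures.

0.774 ×10⁻²¹ J

Eᵢ/kT = 0, 2.6133, 2.9940, 3.0514, 3.4441.
Z = Σ gᵢe^(−Eᵢ/kT) = 5·e^(−0) + 3·e^(−2.6133) + 2·e^(−2.9940) + 2·e^(−3.0514) + 1·e^(−3.4441) = 5.0000 + 0.21988 + 0.10017 + 0.094585 + 0.031933 = 5.4466.
⟨E⟩ = Σ Eᵢ gᵢe^(−Eᵢ/kT) / Z = (0·5.0000 + 8.65·0.21988 + 9.91·0.10017 + 10.1·0.094585 + 11.4·0.031933) / 5.4466 = 0.774 ×10⁻²¹ J.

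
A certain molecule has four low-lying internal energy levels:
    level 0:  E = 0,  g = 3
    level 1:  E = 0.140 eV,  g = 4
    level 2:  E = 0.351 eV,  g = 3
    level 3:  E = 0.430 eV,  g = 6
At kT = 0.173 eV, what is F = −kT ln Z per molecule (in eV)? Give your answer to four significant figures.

-0.3003 eV

Eᵢ/kT = 0, 0.809249, 2.02890, 2.48555.
Z = Σ gᵢe^(−Eᵢ/kT) = 3·e^(−0) + 4·e^(−0.809249) + 3·e^(−2.02890) + 6·e^(−2.48555) = 3.00000 + 1.78077 + 0.394440 + 0.499678 = 5.67489.
F = −kT ln Z = −0.173 × ln(5.67489) = −0.173 × 1.73605 = -0.3003 eV.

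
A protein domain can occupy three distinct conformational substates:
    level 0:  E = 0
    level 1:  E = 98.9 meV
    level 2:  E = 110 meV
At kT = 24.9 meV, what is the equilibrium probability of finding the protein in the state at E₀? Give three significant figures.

Eᵢ/kT = 0, 3.9719, 4.4177.
Z = Σ e^(−Eᵢ/kT) = e^(−0) + e^(−3.9719) + e^(−4.4177) = 1.0000 + 0.018838 + 0.012062 = 1.0309.
P₀ = e^(−E₀/kT) / Z = 1.0000/1.0309 = 0.970.

0.970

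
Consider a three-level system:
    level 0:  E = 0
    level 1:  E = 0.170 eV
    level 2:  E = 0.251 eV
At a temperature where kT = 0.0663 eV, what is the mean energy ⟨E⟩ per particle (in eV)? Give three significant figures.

Eᵢ/kT = 0, 2.5641, 3.7858.
Z = Σ e^(−Eᵢ/kT) = e^(−0) + e^(−2.5641) + e^(−3.7858) = 1.0000 + 0.076988 + 0.022691 = 1.0997.
⟨E⟩ = Σ Eᵢ e^(−Eᵢ/kT) / Z = (0·1.0000 + 0.170·0.076988 + 0.251·0.022691) / 1.0997 = 0.0171 eV.

0.0171 eV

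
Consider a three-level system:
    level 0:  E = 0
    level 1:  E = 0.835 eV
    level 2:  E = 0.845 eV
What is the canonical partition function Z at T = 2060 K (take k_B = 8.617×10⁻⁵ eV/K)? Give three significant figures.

Z = 1.02

k_BT = 8.617×10⁻⁵ × 2060 K = 0.17751 eV.
Eᵢ/kT = 0, 4.7040, 4.7603.
Z = Σ e^(−Eᵢ/kT) = e^(−0) + e^(−4.7040) + e^(−4.7603) = 1.0000 + 0.0090590 + 0.0085630 = 1.0176.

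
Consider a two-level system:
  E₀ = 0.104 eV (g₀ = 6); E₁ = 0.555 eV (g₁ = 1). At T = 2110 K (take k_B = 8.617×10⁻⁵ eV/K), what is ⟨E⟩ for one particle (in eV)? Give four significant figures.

0.1102 eV

k_BT = 8.617×10⁻⁵ × 2110 K = 0.181819 eV.
Eᵢ/kT = 0.571997, 3.05249.
Z = Σ gᵢe^(−Eᵢ/kT) = 6·e^(−0.571997) + 1·e^(−3.05249) = 3.38638 + 0.0472411 = 3.43362.
⟨E⟩ = Σ Eᵢ gᵢe^(−Eᵢ/kT) / Z = (0.104·3.38638 + 0.555·0.0472411) / 3.43362 = 0.1102 eV.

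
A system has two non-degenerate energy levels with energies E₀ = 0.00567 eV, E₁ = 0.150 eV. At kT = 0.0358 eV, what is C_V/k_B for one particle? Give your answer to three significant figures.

Eᵢ/kT = 0.15838, 4.1899.
Z = Σ e^(−Eᵢ/kT) = e^(−0.15838) + e^(−4.1899) = 0.85353 + 0.015148 = 0.86868.
⟨E⟩ = 0.0081868 eV, ⟨E²⟩ = 0.00042394 eV².
C_V/k_B = (⟨E²⟩ − ⟨E⟩²)/(kT)² = (0.00042394 − 0.000067024)/0.0012816 = 0.278.

0.278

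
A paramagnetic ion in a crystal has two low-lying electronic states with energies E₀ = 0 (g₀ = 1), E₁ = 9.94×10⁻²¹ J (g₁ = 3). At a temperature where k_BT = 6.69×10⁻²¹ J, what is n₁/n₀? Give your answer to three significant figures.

n₁/n₀ = (g₁/g₀) exp[−(E₁−E₀)/kT] = (3/1) × exp(−(9.94 ×10⁻²¹ J)/(6.69 ×10⁻²¹ J)) = (3/1) × exp(-1.4858) = 0.679.

0.679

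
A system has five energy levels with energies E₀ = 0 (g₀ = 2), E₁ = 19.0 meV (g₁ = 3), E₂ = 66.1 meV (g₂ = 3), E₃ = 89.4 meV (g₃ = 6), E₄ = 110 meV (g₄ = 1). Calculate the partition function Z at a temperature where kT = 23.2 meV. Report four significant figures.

Eᵢ/kT = 0, 0.818966, 2.84914, 3.85345, 4.74138.
Z = Σ gᵢe^(−Eᵢ/kT) = 2·e^(−0) + 3·e^(−0.818966) + 3·e^(−2.84914) + 6·e^(−3.85345) + 1·e^(−4.74138) = 2.00000 + 1.32266 + 0.173682 + 0.127239 + 0.00872660 = 3.63231.

Z = 3.632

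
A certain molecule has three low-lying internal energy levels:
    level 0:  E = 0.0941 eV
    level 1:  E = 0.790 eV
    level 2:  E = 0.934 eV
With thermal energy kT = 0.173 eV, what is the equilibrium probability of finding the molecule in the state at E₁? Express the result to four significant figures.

0.01746

Eᵢ/kT = 0.543931, 4.56647, 5.39884.
Z = Σ e^(−Eᵢ/kT) = e^(−0.543931) + e^(−4.56647) + e^(−5.39884) = 0.580462 + 0.0103946 + 0.00452182 = 0.595378.
P₁ = e^(−E₁/kT) / Z = 0.0103946/0.595378 = 0.01746.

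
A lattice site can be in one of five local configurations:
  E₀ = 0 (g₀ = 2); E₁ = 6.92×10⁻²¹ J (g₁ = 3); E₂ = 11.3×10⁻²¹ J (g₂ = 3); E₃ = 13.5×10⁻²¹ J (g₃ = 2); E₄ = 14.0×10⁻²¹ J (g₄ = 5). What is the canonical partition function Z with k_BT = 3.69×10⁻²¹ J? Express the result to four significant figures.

Z = 2.764

Eᵢ/kT = 0, 1.87534, 3.06233, 3.65854, 3.79404.
Z = Σ gᵢe^(−Eᵢ/kT) = 2·e^(−0) + 3·e^(−1.87534) + 3·e^(−3.06233) + 2·e^(−3.65854) + 5·e^(−3.79404) = 2.00000 + 0.459909 + 0.140336 + 0.0515402 + 0.112522 = 2.76431.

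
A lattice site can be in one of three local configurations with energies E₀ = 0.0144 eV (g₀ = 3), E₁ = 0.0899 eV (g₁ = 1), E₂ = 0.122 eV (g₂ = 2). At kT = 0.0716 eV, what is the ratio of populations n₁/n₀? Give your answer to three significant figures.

0.116

n₁/n₀ = (g₁/g₀) exp[−(E₁−E₀)/kT] = (1/3) × exp(−(0.0755 eV)/(0.0716 eV)) = (1/3) × exp(-1.0545) = 0.116.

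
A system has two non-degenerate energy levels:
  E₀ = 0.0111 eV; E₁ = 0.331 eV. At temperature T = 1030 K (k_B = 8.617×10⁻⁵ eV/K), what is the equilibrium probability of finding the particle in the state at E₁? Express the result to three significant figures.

k_BT = 8.617×10⁻⁵ × 1030 K = 0.088755 eV.
Eᵢ/kT = 0.12506, 3.7294.
Z = Σ e^(−Eᵢ/kT) = e^(−0.12506) + e^(−3.7294) = 0.88244 + 0.024007 = 0.90645.
P₁ = e^(−E₁/kT) / Z = 0.024007/0.90645 = 0.0265.

0.0265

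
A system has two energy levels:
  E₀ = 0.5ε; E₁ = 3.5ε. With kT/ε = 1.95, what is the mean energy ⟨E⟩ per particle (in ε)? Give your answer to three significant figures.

Eᵢ/kT = 0.25641, 1.7949.
Z = Σ e^(−Eᵢ/kT) = e^(−0.25641) + e^(−1.7949) = 0.77382 + 0.16614 = 0.93996.
⟨E⟩ = Σ Eᵢ e^(−Eᵢ/kT) / Z = (0.5·0.77382 + 3.5·0.16614) / 0.93996 = 1.03 ε.

1.03 ε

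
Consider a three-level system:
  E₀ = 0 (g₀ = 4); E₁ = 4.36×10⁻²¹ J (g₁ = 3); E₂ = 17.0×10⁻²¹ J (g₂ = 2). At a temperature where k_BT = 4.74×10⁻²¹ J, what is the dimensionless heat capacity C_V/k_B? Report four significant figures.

Eᵢ/kT = 0, 0.919831, 3.58650.
Z = Σ gᵢe^(−Eᵢ/kT) = 4·e^(−0) + 3·e^(−0.919831) + 2·e^(−3.58650) = 4.00000 + 1.19576 + 0.0553902 = 5.25115.
⟨E⟩ = 1.17215, ⟨E²⟩ = 7.37718.
C_V/k_B = (⟨E²⟩ − ⟨E⟩²)/(kT)² = (7.37718 − 1.37394)/22.4676 = 0.2672.

0.2672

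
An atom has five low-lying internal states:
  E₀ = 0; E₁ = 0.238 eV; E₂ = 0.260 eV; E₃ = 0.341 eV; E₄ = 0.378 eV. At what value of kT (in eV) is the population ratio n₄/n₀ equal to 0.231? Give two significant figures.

n₄/n₀ = exp[−(E₄−E₀)/kT] = 0.231.
⇒ (E₄−E₀)/kT = ln(1/0.231) = ln(4.329) = 1.465.
kT = 0.378 eV / 1.465 = 0.26 eV.

0.26 eV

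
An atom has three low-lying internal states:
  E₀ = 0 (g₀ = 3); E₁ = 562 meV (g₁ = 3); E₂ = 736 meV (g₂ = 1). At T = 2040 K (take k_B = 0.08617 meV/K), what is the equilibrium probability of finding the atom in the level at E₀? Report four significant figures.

k_BT = 0.08617 × 2040 K = 175.787 meV.
Eᵢ/kT = 0, 3.19705, 4.18689.
Z = Σ gᵢe^(−Eᵢ/kT) = 3·e^(−0) + 3·e^(−3.19705) + 1·e^(−4.18689) = 3.00000 + 0.122648 + 0.0151935 = 3.13784.
P₀ = g₀ e^(−E₀/kT) / Z = 3.00000/3.13784 = 0.9561.

0.9561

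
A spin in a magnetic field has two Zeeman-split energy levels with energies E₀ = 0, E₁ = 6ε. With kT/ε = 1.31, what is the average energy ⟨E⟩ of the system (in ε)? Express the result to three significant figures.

0.0609 ε

Eᵢ/kT = 0, 4.5802.
Z = Σ e^(−Eᵢ/kT) = e^(−0) + e^(−4.5802) = 1.0000 + 0.010253 = 1.0103.
⟨E⟩ = Σ Eᵢ e^(−Eᵢ/kT) / Z = (0·1.0000 + 6·0.010253) / 1.0103 = 0.0609 ε.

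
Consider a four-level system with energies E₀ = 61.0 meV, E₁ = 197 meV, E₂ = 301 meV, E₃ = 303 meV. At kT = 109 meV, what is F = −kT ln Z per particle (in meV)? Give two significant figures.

16 meV

Eᵢ/kT = 0.5596, 1.807, 2.761, 2.780.
Z = Σ e^(−Eᵢ/kT) = e^(−0.5596) + e^(−1.807) + e^(−2.761) + e^(−2.780) = 0.5714 + 0.1641 + 0.06323 + 0.06204 = 0.8608.
F = −kT ln Z = −109 × ln(0.8608) = −109 × -0.1499 = 16 meV.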